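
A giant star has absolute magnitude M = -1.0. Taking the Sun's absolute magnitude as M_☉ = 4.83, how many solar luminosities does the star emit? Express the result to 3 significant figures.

L/L_☉ ≈ 215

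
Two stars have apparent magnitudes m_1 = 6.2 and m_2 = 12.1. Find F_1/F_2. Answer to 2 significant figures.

F_1/F_2 ≈ 230

Magnitude difference = -5.9
Flux ratio = 10^(−0.4 Δm) = 10^(−0.4 × -5.9) = 10^2.360 = 229.1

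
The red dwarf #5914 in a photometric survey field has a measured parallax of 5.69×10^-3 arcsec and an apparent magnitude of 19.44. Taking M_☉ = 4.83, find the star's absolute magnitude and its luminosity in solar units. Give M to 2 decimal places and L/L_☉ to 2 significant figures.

M ≈ 13.22; L/L_☉ ≈ 4.4×10^-4

d = 1/p = 1/5.69×10^-3″ = 175.7 pc
M = m − 5 log₁₀ d + 5 = 19.44 − 5·2.2449 + 5 = 13.216
M − M_☉ = 13.216 − 4.83 = 8.386
L/L_☉ = 10^(−0.4 × 8.386) = 4.424×10^-4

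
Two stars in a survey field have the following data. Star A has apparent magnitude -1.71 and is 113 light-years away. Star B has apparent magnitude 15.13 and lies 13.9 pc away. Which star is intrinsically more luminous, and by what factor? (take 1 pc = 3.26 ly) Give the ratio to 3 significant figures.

Star A: d = 113 ly / 3.26 = 34.66 pc
Star A: M = m − 5 log₁₀ d + 5 = -1.71 − 5·1.5399 + 5 = -4.409
Star B: M = m − 5 log₁₀ d + 5 = 15.13 − 5·1.1430 + 5 = 14.415
ΔM = M_A − M_B = -4.409 − (14.415) = -18.824; smaller M is more luminous → Star A.
L ratio = 10^(0.4 |ΔM|) = 10^7.530 = 3.386×10^7

Star A is more luminous, by a factor of 3.39×10^7.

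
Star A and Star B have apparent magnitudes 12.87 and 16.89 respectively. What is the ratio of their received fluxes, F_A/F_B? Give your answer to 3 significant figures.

F_A/F_B ≈ 40.6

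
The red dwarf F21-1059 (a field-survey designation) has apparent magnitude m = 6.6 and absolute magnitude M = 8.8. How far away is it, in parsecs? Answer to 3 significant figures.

Distance modulus: m − M = 6.6 − (8.8) = -2.200
m − M = 5 log₁₀ d − 5
log₁₀ d = (m − M)/5 + 1 = 0.5600
d = 10^0.5600 = 3.631 pc

d ≈ 3.63 pc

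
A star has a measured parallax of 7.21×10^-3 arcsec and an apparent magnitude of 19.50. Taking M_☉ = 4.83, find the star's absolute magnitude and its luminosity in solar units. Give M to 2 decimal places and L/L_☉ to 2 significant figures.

d = 1/p = 1/7.21×10^-3″ = 138.7 pc
M = m − 5 log₁₀ d + 5 = 19.50 − 5·2.1421 + 5 = 13.790
M − M_☉ = 13.790 − 4.83 = 8.960
L/L_☉ = 10^(−0.4 × 8.960) = 2.607×10^-4

M ≈ 13.79; L/L_☉ ≈ 2.6×10^-4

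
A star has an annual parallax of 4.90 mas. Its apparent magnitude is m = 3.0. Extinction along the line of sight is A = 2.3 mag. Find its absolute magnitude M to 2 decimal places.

p = 4.90 mas = 4.90×10^-3″ → d = 1/p = 204.1 pc
5 log₁₀(d/10 pc) = 5 log₁₀(204.1) − 5 = 6.549
M = m − 5 log₁₀(d/10) − A = 3.0 − 6.549 − 2.3 = -5.849

M ≈ -5.85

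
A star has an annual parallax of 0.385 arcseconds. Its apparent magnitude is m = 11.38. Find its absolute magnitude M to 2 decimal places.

M ≈ 14.31

d = 1/p = 1/0.385″ = 2.597 pc
5 log₁₀(d/10 pc) = 5 log₁₀(2.597) − 5 = -2.927
M = m − 5 log₁₀(d/10) = 11.38 + 2.927 = 14.307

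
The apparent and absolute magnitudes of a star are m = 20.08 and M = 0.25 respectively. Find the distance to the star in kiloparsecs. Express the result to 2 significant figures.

d ≈ 92 kpc

μ = m − M = 19.830
m − M = 5 log₁₀ d − 5
log₁₀ d = (m − M)/5 + 1 = 4.9660
d = 10^4.9660 = 92470 pc
= 92.47 kpc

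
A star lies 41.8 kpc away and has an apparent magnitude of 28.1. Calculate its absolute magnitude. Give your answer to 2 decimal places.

d = 41.8 kpc = 41800 pc
5 log₁₀(d/10 pc) = 5 log₁₀(41800) − 5 = 18.106
M = m − 5 log₁₀(d/10) = 28.1 − 18.106 = 9.994

M ≈ 9.99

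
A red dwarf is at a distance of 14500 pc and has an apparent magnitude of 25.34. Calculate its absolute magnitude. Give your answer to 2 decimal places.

5 log₁₀(d/10 pc) = 5 log₁₀(14500) − 5 = 15.807
M = m − 5 log₁₀(d/10) = 25.34 − 15.807 = 9.533

M ≈ 9.53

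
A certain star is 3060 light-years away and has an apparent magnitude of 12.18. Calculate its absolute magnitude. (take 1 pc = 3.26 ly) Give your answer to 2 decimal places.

d = 3060 ly / 3.26 = 938.7 pc
5 log₁₀(d/10 pc) = 5 log₁₀(938.7) − 5 = 9.863
M = m − 5 log₁₀(d/10) = 12.18 − 9.863 = 2.317

M ≈ 2.32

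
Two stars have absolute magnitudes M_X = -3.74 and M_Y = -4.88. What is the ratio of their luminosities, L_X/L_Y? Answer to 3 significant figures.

ΔM = M_X − M_Y = 1.14
L_X/L_Y = 10^(−0.4 ΔM) = 10^-0.456 = 0.3499

L_X/L_Y ≈ 0.350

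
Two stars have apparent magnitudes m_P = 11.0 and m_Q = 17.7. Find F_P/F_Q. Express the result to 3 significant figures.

F_P/F_Q ≈ 479

Magnitude difference = -6.7
Flux ratio = 10^(−0.4 Δm) = 10^(−0.4 × -6.7) = 10^2.680 = 478.6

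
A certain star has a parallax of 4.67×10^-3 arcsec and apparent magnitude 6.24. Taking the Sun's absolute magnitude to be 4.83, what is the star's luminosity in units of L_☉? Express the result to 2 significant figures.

d = 1/p = 1/4.67×10^-3″ = 214.1 pc
M = m − 5 log₁₀ d + 5 = 6.24 − 5·2.3307 + 5 = -0.413
M − M_☉ = -0.413 − 4.83 = -5.243
L/L_☉ = 10^(−0.4 × -5.243) = 125.1

L/L_☉ ≈ 130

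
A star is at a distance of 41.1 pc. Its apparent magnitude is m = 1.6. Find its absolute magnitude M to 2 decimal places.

M ≈ -1.47

5 log₁₀(d/10 pc) = 5 log₁₀(41.10) − 5 = 3.069
M = m − 5 log₁₀(d/10) = 1.6 − 3.069 = -1.469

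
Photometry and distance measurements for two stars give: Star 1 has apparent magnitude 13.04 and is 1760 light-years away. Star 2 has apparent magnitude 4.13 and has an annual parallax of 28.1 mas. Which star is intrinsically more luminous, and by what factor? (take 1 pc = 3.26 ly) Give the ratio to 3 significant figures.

Star 2 is more luminous, by a factor of 15.9.

Star 1: d = 1760 ly / 3.26 = 539.9 pc
Star 1: M = m − 5 log₁₀ d + 5 = 13.04 − 5·2.7323 + 5 = 4.379
Star 2: p = 28.1 mas = 0.0281″ → d = 1/p = 35.59 pc
Star 2: M = m − 5 log₁₀ d + 5 = 4.13 − 5·1.5513 + 5 = 1.374
ΔM = M_1 − M_2 = 4.379 − (1.374) = 3.005; smaller M is more luminous → Star 2.
L ratio = 10^(0.4 |ΔM|) = 10^1.202 = 15.92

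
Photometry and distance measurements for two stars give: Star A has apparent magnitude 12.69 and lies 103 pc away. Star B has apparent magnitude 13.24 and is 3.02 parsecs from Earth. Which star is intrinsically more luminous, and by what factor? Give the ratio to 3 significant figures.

Star A is more luminous, by a factor of 1930.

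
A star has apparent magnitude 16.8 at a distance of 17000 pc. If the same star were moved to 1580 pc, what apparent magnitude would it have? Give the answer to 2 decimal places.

m ≈ 11.64

Flux ∝ 1/d², so Δm = 5 log₁₀(d₂/d₁) = 5 log₁₀(1580/17000) = -5.159
m₂ = m₁ + Δm = 16.8 + (-5.159) = 11.641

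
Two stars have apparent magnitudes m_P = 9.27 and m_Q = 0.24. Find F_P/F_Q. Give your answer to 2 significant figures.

F_P/F_Q ≈ 2.4×10^-4

Δm = 9.27 − (0.24) = 9.03
Flux ratio = 10^(−0.4 Δm) = 10^(−0.4 × 9.03) = 10^-3.612 = 2.443×10^-4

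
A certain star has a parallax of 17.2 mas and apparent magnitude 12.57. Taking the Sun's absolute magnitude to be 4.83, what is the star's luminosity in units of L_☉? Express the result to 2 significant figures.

L/L_☉ ≈ 0.027

d = 1/p = 1000/17.2 mas = 58.14 pc
M = m − 5 log₁₀ d + 5 = 12.57 − 5·1.7645 + 5 = 8.748
M − M_☉ = 8.748 − 4.83 = 3.918
L/L_☉ = 10^(−0.4 × 3.918) = 0.02710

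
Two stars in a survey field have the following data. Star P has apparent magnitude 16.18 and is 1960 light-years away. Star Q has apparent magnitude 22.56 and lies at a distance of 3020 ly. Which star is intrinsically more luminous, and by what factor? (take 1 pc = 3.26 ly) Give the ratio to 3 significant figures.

Star P is more luminous, by a factor of 150.

Star P: d = 1960 ly / 3.26 = 601.2 pc
Star P: M = m − 5 log₁₀ d + 5 = 16.18 − 5·2.7790 + 5 = 7.285
Star Q: d = 3020 ly / 3.26 = 926.4 pc
Star Q: M = m − 5 log₁₀ d + 5 = 22.56 − 5·2.9668 + 5 = 12.726
ΔM = M_P − M_Q = 7.285 − (12.726) = -5.441; smaller M is more luminous → Star P.
L ratio = 10^(0.4 |ΔM|) = 10^2.176 = 150.1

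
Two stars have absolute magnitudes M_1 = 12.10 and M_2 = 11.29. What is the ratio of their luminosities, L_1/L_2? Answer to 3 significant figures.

ΔM = M_1 − M_2 = 0.81
L_1/L_2 = 10^(−0.4 ΔM) = 10^-0.324 = 0.4742

L_1/L_2 ≈ 0.474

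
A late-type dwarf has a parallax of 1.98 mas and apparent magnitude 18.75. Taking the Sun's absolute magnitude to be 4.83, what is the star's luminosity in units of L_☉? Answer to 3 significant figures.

d = 1/p = 1000/1.98 mas = 505.1 pc
M = m − 5 log₁₀ d + 5 = 18.75 − 5·2.7033 + 5 = 10.233
M − M_☉ = 10.233 − 4.83 = 5.403
L/L_☉ = 10^(−0.4 × 5.403) = 6.897×10^-3

L/L_☉ ≈ 6.90×10^-3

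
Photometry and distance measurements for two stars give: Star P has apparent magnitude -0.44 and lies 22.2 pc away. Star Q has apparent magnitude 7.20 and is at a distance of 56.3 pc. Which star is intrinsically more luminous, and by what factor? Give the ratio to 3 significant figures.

Star P is more luminous, by a factor of 177.

Star P: M = m − 5 log₁₀ d + 5 = -0.44 − 5·1.3464 + 5 = -2.172
Star Q: M = m − 5 log₁₀ d + 5 = 7.20 − 5·1.7505 + 5 = 3.447
ΔM = M_P − M_Q = -2.172 − (3.447) = -5.619; smaller M is more luminous → Star P.
L ratio = 10^(0.4 |ΔM|) = 10^2.248 = 176.9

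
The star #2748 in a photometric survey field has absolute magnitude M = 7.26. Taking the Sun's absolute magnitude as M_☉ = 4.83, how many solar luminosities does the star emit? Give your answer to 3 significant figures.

L/L_☉ ≈ 0.107

M − M_☉ = 7.26 − 4.83 = 2.430
L/L_☉ = 10^(−0.4 (M − M_☉)) = 10^-0.972 = 0.1067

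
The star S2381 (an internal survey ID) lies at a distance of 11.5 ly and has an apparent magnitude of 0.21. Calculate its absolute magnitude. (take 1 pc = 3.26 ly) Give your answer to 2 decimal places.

M ≈ 2.47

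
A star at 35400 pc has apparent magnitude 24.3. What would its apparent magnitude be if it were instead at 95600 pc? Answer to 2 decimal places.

m ≈ 26.46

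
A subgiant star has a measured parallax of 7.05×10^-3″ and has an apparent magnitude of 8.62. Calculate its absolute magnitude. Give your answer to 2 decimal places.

d = 1/p = 1/7.05×10^-3″ = 141.8 pc
5 log₁₀(d/10 pc) = 5 log₁₀(141.8) − 5 = 5.759
M = m − 5 log₁₀(d/10) = 8.62 − 5.759 = 2.861

M ≈ 2.86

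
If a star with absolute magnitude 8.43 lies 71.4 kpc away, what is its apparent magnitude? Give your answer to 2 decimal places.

d = 71.4 kpc = 71400 pc
m = M + 5 log₁₀ d − 5 = 8.43 + 5·4.8537 − 5 = 27.698

m ≈ 27.70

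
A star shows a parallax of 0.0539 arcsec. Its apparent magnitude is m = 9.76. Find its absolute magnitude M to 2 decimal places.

M ≈ 8.42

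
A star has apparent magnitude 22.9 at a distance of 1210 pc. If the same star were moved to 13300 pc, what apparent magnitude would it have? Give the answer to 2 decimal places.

m ≈ 28.11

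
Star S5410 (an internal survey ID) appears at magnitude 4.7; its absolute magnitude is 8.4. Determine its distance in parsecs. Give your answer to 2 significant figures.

d ≈ 1.8 pc

μ = m − M = -3.700
m − M = 5 log₁₀ d − 5
log₁₀ d = (m − M)/5 + 1 = 0.2600
d = 10^0.2600 = 1.820 pc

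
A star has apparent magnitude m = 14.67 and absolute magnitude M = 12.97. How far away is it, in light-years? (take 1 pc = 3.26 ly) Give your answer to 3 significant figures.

d ≈ 71.3 ly

μ = m − M = 1.700
m − M = 5 log₁₀ d − 5
log₁₀ d = (m − M)/5 + 1 = 1.3400
d = 10^1.3400 = 21.88 pc
= 71.32 ly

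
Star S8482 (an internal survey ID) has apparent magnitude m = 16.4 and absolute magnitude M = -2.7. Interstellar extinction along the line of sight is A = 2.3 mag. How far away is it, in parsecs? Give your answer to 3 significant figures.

d ≈ 22900 pc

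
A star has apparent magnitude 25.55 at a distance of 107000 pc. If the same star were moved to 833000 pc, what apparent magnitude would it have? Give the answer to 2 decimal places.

m ≈ 30.01

Flux ∝ 1/d², so Δm = 5 log₁₀(d₂/d₁) = 5 log₁₀(833000/107000) = 4.456
m₂ = m₁ + Δm = 25.55 + (4.456) = 30.006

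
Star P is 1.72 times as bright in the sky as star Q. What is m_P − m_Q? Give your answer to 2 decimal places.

Pogson: Δm = −2.5 log₁₀(ratio) = −2.5 log₁₀(1.72) = −2.5 × 0.2355 = -0.589
Star P is brighter, so it has the smaller magnitude: the difference is negative.

m_P − m_Q ≈ -0.59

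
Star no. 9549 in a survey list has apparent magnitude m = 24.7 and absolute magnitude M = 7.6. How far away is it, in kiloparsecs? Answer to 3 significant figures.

Distance modulus: m − M = 24.7 − (7.6) = 17.100
m − M = 5 log₁₀ d − 5
log₁₀ d = (m − M)/5 + 1 = 4.4200
d = 10^4.4200 = 26300 pc
= 26.30 kpc

d ≈ 26.3 kpc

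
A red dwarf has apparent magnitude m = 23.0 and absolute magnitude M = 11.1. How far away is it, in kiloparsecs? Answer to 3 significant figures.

μ = m − M = 11.900
m − M = 5 log₁₀ d − 5
log₁₀ d = (m − M)/5 + 1 = 3.3800
d = 10^3.3800 = 2399 pc
= 2.399 kpc

d ≈ 2.40 kpc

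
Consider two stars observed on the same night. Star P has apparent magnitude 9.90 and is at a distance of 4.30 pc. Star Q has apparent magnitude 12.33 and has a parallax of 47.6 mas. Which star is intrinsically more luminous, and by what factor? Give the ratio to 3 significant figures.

Star Q is more luminous, by a factor of 2.55.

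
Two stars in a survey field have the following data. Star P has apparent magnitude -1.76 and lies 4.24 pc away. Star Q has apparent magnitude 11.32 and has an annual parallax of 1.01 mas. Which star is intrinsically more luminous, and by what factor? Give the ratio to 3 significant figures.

Star P is more luminous, by a factor of 3.13.

Star P: M = m − 5 log₁₀ d + 5 = -1.76 − 5·0.6274 + 5 = 0.103
Star Q: p = 1.01 mas = 1.01×10^-3″ → d = 1/p = 990.1 pc
Star Q: M = m − 5 log₁₀ d + 5 = 11.32 − 5·2.9957 + 5 = 1.342
ΔM = M_P − M_Q = 0.103 − (1.342) = -1.238; smaller M is more luminous → Star P.
L ratio = 10^(0.4 |ΔM|) = 10^0.495 = 3.129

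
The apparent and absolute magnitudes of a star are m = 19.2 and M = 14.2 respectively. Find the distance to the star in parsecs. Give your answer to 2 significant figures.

μ = m − M = 5.000
m − M = 5 log₁₀ d − 5
log₁₀ d = (m − M)/5 + 1 = 2.0000
d = 10^2.0000 = 100.0 pc

d ≈ 100 pc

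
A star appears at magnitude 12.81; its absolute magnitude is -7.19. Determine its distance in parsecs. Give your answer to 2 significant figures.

Distance modulus: m − M = 12.81 − (-7.19) = 20.000
m − M = 5 log₁₀ d − 5
log₁₀ d = (m − M)/5 + 1 = 5.0000
d = 10^5.0000 = 100000 pc

d ≈ 100000 pc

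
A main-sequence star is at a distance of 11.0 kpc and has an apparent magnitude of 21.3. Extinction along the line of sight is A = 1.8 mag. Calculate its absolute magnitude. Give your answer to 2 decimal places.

d = 11.0 kpc = 11000 pc
5 log₁₀(d/10 pc) = 5 log₁₀(11000) − 5 = 15.207
M = m − 5 log₁₀(d/10) − A = 21.3 − 15.207 − 1.8 = 4.293

M ≈ 4.29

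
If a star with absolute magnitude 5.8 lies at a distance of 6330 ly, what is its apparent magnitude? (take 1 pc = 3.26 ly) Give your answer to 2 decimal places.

m ≈ 17.24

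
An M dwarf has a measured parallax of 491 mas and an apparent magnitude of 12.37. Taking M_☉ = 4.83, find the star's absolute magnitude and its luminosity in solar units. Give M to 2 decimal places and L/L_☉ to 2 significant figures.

d = 1/p = 1000/491 mas = 2.037 pc
M = m − 5 log₁₀ d + 5 = 12.37 − 5·0.3089 + 5 = 15.825
M − M_☉ = 15.825 − 4.83 = 10.995
L/L_☉ = 10^(−0.4 × 10.995) = 3.998×10^-5

M ≈ 15.83; L/L_☉ ≈ 4.0×10^-5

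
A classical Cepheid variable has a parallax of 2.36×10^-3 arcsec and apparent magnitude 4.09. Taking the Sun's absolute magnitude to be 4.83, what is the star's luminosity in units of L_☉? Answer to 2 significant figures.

d = 1/p = 1/2.36×10^-3″ = 423.7 pc
M = m − 5 log₁₀ d + 5 = 4.09 − 5·2.6271 + 5 = -4.045
M − M_☉ = -4.045 − 4.83 = -8.875
L/L_☉ = 10^(−0.4 × -8.875) = 3550

L/L_☉ ≈ 3500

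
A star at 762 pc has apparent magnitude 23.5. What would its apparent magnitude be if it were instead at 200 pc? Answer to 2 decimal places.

Flux ∝ 1/d², so Δm = 5 log₁₀(d₂/d₁) = 5 log₁₀(200/762) = -2.905
m₂ = m₁ + Δm = 23.5 + (-2.905) = 20.595

m ≈ 20.60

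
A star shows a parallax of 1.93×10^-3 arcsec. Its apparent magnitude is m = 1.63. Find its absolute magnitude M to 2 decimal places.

M ≈ -6.94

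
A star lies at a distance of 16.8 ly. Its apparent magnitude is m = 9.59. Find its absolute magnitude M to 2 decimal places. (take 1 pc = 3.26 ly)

d = 16.8 ly / 3.26 = 5.153 pc
5 log₁₀(d/10 pc) = 5 log₁₀(5.153) − 5 = -1.440
M = m − 5 log₁₀(d/10) = 9.59 + 1.440 = 11.030

M ≈ 11.03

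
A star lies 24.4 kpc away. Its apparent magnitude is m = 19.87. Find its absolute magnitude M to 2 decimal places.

d = 24.4 kpc = 24400 pc
5 log₁₀(d/10 pc) = 5 log₁₀(24400) − 5 = 16.937
M = m − 5 log₁₀(d/10) = 19.87 − 16.937 = 2.933

M ≈ 2.93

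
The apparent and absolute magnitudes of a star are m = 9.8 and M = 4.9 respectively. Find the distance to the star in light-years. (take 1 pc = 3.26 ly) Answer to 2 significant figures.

d ≈ 310 ly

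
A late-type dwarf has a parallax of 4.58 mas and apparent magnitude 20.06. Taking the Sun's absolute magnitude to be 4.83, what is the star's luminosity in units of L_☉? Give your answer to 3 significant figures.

L/L_☉ ≈ 3.86×10^-4

d = 1/p = 1000/4.58 mas = 218.3 pc
M = m − 5 log₁₀ d + 5 = 20.06 − 5·2.3391 + 5 = 13.364
M − M_☉ = 13.364 − 4.83 = 8.534
L/L_☉ = 10^(−0.4 × 8.534) = 3.857×10^-4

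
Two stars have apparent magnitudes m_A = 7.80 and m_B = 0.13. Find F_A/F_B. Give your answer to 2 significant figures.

Δm = 7.80 − (0.13) = 7.67
Flux ratio = 10^(−0.4 Δm) = 10^(−0.4 × 7.67) = 10^-3.068 = 8.551×10^-4

F_A/F_B ≈ 8.6×10^-4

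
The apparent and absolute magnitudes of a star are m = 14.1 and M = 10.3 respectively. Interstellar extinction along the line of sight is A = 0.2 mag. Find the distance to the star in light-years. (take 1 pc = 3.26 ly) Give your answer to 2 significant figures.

m − M = 5 log₁₀(d/10 pc) + A  ⇒  14.1 − (10.3) − 0.2 = 5 log₁₀(d/10)
3.600 = 5 log₁₀(d/10)
log₁₀ d = (m − M − A)/5 + 1 = 1.7200
d = 10^1.7200 = 52.48 pc
= 171.1 ly

d ≈ 170 ly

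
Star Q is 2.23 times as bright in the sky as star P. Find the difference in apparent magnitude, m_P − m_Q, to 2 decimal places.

Pogson: Δm = −2.5 log₁₀(ratio) = −2.5 log₁₀(2.23) = −2.5 × 0.3483 = -0.871
Star Q is brighter so has the smaller magnitude: m_P − m_Q is positive.

m_P − m_Q ≈ 0.87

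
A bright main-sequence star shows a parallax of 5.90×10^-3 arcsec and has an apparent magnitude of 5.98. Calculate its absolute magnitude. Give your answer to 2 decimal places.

M ≈ -0.17

d = 1/p = 1/5.90×10^-3″ = 169.5 pc
5 log₁₀(d/10 pc) = 5 log₁₀(169.5) − 5 = 6.146
M = m − 5 log₁₀(d/10) = 5.98 − 6.146 = -0.166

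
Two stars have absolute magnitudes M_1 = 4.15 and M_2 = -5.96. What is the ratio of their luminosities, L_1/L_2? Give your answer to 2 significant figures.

L_1/L_2 ≈ 9.0×10^-5

ΔM = M_1 − M_2 = 10.11
L_1/L_2 = 10^(−0.4 ΔM) = 10^-4.044 = 9.036×10^-5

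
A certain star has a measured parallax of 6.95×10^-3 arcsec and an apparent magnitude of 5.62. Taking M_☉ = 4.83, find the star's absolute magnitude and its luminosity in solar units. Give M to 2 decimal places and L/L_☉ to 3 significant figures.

M ≈ -0.17; L/L_☉ ≈ 100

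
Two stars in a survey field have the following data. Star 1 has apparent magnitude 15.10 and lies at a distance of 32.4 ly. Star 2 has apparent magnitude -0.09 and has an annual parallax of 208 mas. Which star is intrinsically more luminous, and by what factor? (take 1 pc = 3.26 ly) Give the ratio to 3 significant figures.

Star 1: d = 32.4 ly / 3.26 = 9.939 pc
Star 1: M = m − 5 log₁₀ d + 5 = 15.10 − 5·0.9973 + 5 = 15.113
Star 2: p = 208 mas = 0.208″ → d = 1/p = 4.808 pc
Star 2: M = m − 5 log₁₀ d + 5 = -0.09 − 5·0.6819 + 5 = 1.500
ΔM = M_1 − M_2 = 15.113 − (1.500) = 13.613; smaller M is more luminous → Star 2.
L ratio = 10^(0.4 |ΔM|) = 10^5.445 = 278800

Star 2 is more luminous, by a factor of 279000.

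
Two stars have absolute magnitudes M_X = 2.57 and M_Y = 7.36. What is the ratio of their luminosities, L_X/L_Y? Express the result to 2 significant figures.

ΔM = M_X − M_Y = -4.79
L_X/L_Y = 10^(−0.4 ΔM) = 10^1.916 = 82.41

L_X/L_Y ≈ 82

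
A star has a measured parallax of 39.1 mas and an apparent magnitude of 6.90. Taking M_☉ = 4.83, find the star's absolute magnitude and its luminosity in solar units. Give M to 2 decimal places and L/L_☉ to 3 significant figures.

M ≈ 4.86; L/L_☉ ≈ 0.972

d = 1/p = 1000/39.1 mas = 25.58 pc
M = m − 5 log₁₀ d + 5 = 6.90 − 5·1.4078 + 5 = 4.861
M − M_☉ = 4.861 − 4.83 = 0.031
L/L_☉ = 10^(−0.4 × 0.031) = 0.9720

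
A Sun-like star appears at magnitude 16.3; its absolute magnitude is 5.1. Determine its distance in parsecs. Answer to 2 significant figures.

d ≈ 1700 pc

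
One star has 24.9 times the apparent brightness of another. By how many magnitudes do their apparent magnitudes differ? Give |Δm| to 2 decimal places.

|Δm| ≈ 3.49

Pogson: Δm = −2.5 log₁₀(ratio) = −2.5 log₁₀(24.9) = −2.5 × 1.3962 = -3.490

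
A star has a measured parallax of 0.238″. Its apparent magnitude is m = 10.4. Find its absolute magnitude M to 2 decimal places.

M ≈ 12.28

d = 1/p = 1/0.238″ = 4.202 pc
5 log₁₀(d/10 pc) = 5 log₁₀(4.202) − 5 = -1.883
M = m − 5 log₁₀(d/10) = 10.4 + 1.883 = 12.283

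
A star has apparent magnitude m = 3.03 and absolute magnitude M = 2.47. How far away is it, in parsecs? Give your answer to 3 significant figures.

Distance modulus: m − M = 3.03 − (2.47) = 0.560
m − M = 5 log₁₀ d − 5
log₁₀ d = (m − M)/5 + 1 = 1.1120
d = 10^1.1120 = 12.94 pc

d ≈ 12.9 pc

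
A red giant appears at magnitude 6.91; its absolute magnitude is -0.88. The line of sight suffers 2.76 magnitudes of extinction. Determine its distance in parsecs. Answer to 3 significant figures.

d ≈ 101 pc

m − M = 5 log₁₀(d/10 pc) + A  ⇒  6.91 − (-0.88) − 2.76 = 5 log₁₀(d/10)
5.030 = 5 log₁₀(d/10)
log₁₀ d = (m − M − A)/5 + 1 = 2.0060
d = 10^2.0060 = 101.4 pc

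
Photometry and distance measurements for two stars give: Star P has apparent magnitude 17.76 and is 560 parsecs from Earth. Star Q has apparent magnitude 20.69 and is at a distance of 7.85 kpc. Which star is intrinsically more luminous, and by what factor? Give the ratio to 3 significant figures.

Star P: M = m − 5 log₁₀ d + 5 = 17.76 − 5·2.7482 + 5 = 9.019
Star Q: d = 7.85 kpc = 7850 pc
Star Q: M = m − 5 log₁₀ d + 5 = 20.69 − 5·3.8949 + 5 = 6.216
ΔM = M_P − M_Q = 9.019 − (6.216) = 2.803; smaller M is more luminous → Star Q.
L ratio = 10^(0.4 |ΔM|) = 10^1.121 = 13.22

Star Q is more luminous, by a factor of 13.2.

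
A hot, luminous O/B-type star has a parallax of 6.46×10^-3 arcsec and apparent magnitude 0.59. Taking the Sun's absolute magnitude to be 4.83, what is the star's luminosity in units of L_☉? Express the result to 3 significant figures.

L/L_☉ ≈ 11900

d = 1/p = 1/6.46×10^-3″ = 154.8 pc
M = m − 5 log₁₀ d + 5 = 0.59 − 5·2.1898 + 5 = -5.359
M − M_☉ = -5.359 − 4.83 = -10.189
L/L_☉ = 10^(−0.4 × -10.189) = 11900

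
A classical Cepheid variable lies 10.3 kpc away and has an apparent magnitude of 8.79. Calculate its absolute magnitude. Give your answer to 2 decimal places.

M ≈ -6.27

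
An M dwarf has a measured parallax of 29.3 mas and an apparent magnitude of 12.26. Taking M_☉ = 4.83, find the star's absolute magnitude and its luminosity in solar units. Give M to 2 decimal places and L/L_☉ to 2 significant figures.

M ≈ 9.59; L/L_☉ ≈ 0.012

d = 1/p = 1000/29.3 mas = 34.13 pc
M = m − 5 log₁₀ d + 5 = 12.26 − 5·1.5331 + 5 = 9.594
M − M_☉ = 9.594 − 4.83 = 4.764
L/L_☉ = 10^(−0.4 × 4.764) = 0.01242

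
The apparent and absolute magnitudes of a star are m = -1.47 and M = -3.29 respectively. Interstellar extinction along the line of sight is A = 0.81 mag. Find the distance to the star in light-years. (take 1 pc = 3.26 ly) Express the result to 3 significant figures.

d ≈ 51.9 ly

m − M = 5 log₁₀(d/10 pc) + A  ⇒  -1.47 − (-3.29) − 0.81 = 5 log₁₀(d/10)
1.010 = 5 log₁₀(d/10)
log₁₀ d = (m − M − A)/5 + 1 = 1.2020
d = 10^1.2020 = 15.92 pc
= 51.91 ly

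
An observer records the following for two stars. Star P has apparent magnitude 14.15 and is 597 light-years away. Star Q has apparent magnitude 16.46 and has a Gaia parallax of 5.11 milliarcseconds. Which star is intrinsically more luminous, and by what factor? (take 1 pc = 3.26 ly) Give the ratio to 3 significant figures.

Star P: d = 597 ly / 3.26 = 183.1 pc
Star P: M = m − 5 log₁₀ d + 5 = 14.15 − 5·2.2628 + 5 = 7.836
Star Q: p = 5.11 mas = 5.11×10^-3″ → d = 1/p = 195.7 pc
Star Q: M = m − 5 log₁₀ d + 5 = 16.46 − 5·2.2916 + 5 = 10.002
ΔM = M_P − M_Q = 7.836 − (10.002) = -2.166; smaller M is more luminous → Star P.
L ratio = 10^(0.4 |ΔM|) = 10^0.866 = 7.351

Star P is more luminous, by a factor of 7.35.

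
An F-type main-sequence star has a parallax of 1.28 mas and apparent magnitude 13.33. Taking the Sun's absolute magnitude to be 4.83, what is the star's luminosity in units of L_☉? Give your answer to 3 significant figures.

L/L_☉ ≈ 2.43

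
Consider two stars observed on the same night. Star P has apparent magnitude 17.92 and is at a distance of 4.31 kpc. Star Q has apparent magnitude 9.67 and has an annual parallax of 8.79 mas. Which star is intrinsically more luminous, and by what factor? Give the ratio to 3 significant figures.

Star Q is more luminous, by a factor of 1.39.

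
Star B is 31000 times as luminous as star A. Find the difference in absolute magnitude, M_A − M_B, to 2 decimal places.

M_A − M_B ≈ 11.23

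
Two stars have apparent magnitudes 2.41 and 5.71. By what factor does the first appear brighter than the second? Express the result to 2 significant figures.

21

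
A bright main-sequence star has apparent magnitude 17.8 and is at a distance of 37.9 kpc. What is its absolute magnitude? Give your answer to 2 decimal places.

M ≈ -0.09

d = 37.9 kpc = 37900 pc
5 log₁₀(d/10 pc) = 5 log₁₀(37900) − 5 = 17.893
M = m − 5 log₁₀(d/10) = 17.8 − 17.893 = -0.093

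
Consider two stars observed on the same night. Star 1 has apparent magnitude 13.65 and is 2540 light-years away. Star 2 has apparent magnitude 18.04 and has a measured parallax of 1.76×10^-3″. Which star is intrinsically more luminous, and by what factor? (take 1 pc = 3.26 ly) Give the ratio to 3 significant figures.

Star 1: d = 2540 ly / 3.26 = 779.1 pc
Star 1: M = m − 5 log₁₀ d + 5 = 13.65 − 5·2.8916 + 5 = 4.192
Star 2: d = 1/p = 1/1.76×10^-3″ = 568.2 pc
Star 2: M = m − 5 log₁₀ d + 5 = 18.04 − 5·2.7545 + 5 = 9.268
ΔM = M_1 − M_2 = 4.192 − (9.268) = -5.076; smaller M is more luminous → Star 1.
L ratio = 10^(0.4 |ΔM|) = 10^2.030 = 107.2

Star 1 is more luminous, by a factor of 107.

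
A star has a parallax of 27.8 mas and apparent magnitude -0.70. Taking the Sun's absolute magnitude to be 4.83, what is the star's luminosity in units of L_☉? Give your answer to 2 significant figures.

L/L_☉ ≈ 2100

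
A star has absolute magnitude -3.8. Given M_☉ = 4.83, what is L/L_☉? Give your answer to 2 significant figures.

L/L_☉ ≈ 2800

M − M_☉ = -3.8 − 4.83 = -8.630
L/L_☉ = 10^(−0.4 (M − M_☉)) = 10^3.452 = 2831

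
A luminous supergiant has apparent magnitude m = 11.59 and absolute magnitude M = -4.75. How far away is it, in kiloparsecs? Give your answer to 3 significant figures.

d ≈ 18.5 kpc

μ = m − M = 16.340
m − M = 5 log₁₀ d − 5
log₁₀ d = (m − M)/5 + 1 = 4.2680
d = 10^4.2680 = 18540 pc
= 18.54 kpc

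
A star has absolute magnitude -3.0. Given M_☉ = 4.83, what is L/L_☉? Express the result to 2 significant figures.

M − M_☉ = -3.0 − 4.83 = -7.830
L/L_☉ = 10^(−0.4 (M − M_☉)) = 10^3.132 = 1355

L/L_☉ ≈ 1400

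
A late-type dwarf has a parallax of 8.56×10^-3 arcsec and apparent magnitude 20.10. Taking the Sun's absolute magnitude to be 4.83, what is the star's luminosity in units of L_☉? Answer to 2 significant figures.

L/L_☉ ≈ 1.1×10^-4

d = 1/p = 1/8.56×10^-3″ = 116.8 pc
M = m − 5 log₁₀ d + 5 = 20.10 − 5·2.0675 + 5 = 14.762
M − M_☉ = 14.762 − 4.83 = 9.932
L/L_☉ = 10^(−0.4 × 9.932) = 1.064×10^-4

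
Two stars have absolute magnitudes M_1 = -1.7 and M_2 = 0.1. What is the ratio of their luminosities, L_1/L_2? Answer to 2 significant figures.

L_1/L_2 ≈ 5.2

ΔM = M_1 − M_2 = -1.8
L_1/L_2 = 10^(−0.4 ΔM) = 10^0.720 = 5.248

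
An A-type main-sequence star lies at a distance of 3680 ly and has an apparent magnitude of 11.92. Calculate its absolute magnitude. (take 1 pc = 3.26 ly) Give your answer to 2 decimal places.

d = 3680 ly / 3.26 = 1129 pc
5 log₁₀(d/10 pc) = 5 log₁₀(1129) − 5 = 10.263
M = m − 5 log₁₀(d/10) = 11.92 − 10.263 = 1.657

M ≈ 1.66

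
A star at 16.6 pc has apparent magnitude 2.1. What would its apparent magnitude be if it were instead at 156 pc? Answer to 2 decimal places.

m ≈ 6.97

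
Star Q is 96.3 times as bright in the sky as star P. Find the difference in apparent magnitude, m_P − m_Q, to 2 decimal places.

m_P − m_Q ≈ 4.96

Pogson: Δm = −2.5 log₁₀(ratio) = −2.5 log₁₀(96.3) = −2.5 × 1.9836 = -4.959
Star Q is brighter so has the smaller magnitude: m_P − m_Q is positive.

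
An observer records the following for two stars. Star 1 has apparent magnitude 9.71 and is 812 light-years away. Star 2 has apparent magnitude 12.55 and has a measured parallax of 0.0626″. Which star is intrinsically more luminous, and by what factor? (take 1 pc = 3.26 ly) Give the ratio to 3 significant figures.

Star 1: d = 812 ly / 3.26 = 249.1 pc
Star 1: M = m − 5 log₁₀ d + 5 = 9.71 − 5·2.3963 + 5 = 2.728
Star 2: d = 1/p = 1/0.0626″ = 15.97 pc
Star 2: M = m − 5 log₁₀ d + 5 = 12.55 − 5·1.2034 + 5 = 11.533
ΔM = M_1 − M_2 = 2.728 − (11.533) = -8.805; smaller M is more luminous → Star 1.
L ratio = 10^(0.4 |ΔM|) = 10^3.522 = 3325

Star 1 is more luminous, by a factor of 3330.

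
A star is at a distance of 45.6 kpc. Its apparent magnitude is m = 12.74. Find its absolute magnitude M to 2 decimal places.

M ≈ -5.55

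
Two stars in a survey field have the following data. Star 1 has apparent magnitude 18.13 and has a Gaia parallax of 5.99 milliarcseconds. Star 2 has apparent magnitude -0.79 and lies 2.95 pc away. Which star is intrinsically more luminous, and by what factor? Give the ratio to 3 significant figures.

Star 2 is more luminous, by a factor of 11500.

Star 1: p = 5.99 mas = 5.99×10^-3″ → d = 1/p = 166.9 pc
Star 1: M = m − 5 log₁₀ d + 5 = 18.13 − 5·2.2226 + 5 = 12.017
Star 2: M = m − 5 log₁₀ d + 5 = -0.79 − 5·0.4698 + 5 = 1.861
ΔM = M_1 − M_2 = 12.017 − (1.861) = 10.156; smaller M is more luminous → Star 2.
L ratio = 10^(0.4 |ΔM|) = 10^4.062 = 11550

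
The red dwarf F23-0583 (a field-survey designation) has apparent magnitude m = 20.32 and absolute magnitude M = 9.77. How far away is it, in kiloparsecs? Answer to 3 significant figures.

d ≈ 1.29 kpc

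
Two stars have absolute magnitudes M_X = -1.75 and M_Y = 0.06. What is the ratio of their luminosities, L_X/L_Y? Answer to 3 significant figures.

L_X/L_Y ≈ 5.30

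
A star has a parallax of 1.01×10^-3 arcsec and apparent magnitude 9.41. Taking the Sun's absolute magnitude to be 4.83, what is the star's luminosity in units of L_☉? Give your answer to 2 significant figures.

d = 1/p = 1/1.01×10^-3″ = 990.1 pc
M = m − 5 log₁₀ d + 5 = 9.41 − 5·2.9957 + 5 = -0.568
M − M_☉ = -0.568 − 4.83 = -5.398
L/L_☉ = 10^(−0.4 × -5.398) = 144.3

L/L_☉ ≈ 140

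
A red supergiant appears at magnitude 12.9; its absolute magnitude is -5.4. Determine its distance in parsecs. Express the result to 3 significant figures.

μ = m − M = 18.300
m − M = 5 log₁₀ d − 5
log₁₀ d = (m − M)/5 + 1 = 4.6600
d = 10^4.6600 = 45710 pc

d ≈ 45700 pc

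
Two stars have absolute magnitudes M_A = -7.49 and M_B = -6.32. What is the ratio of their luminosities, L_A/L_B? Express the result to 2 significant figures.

L_A/L_B ≈ 2.9

ΔM = M_A − M_B = -1.17
L_A/L_B = 10^(−0.4 ΔM) = 10^0.468 = 2.938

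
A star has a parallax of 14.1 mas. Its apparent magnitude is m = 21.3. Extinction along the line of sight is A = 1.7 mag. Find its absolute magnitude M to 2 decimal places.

M ≈ 15.35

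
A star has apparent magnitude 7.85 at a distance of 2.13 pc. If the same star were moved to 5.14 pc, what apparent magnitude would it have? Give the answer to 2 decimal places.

m ≈ 9.76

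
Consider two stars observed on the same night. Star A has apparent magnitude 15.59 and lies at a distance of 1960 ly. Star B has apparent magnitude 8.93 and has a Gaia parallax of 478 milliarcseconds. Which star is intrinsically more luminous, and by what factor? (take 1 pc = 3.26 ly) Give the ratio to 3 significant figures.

Star A is more luminous, by a factor of 179.

Star A: d = 1960 ly / 3.26 = 601.2 pc
Star A: M = m − 5 log₁₀ d + 5 = 15.59 − 5·2.7790 + 5 = 6.695
Star B: p = 478 mas = 0.478″ → d = 1/p = 2.092 pc
Star B: M = m − 5 log₁₀ d + 5 = 8.93 − 5·0.3206 + 5 = 12.327
ΔM = M_A − M_B = 6.695 − (12.327) = -5.632; smaller M is more luminous → Star A.
L ratio = 10^(0.4 |ΔM|) = 10^2.253 = 179.0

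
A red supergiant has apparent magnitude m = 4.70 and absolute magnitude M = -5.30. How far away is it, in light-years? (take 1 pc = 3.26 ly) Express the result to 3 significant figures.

d ≈ 3260 ly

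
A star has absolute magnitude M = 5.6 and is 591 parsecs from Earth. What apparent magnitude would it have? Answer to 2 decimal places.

m ≈ 14.46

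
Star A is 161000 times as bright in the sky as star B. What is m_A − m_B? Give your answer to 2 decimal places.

m_A − m_B ≈ -13.02

Pogson: Δm = −2.5 log₁₀(ratio) = −2.5 log₁₀(161000) = −2.5 × 5.2068 = -13.017
Star A is brighter, so it has the smaller magnitude: the difference is negative.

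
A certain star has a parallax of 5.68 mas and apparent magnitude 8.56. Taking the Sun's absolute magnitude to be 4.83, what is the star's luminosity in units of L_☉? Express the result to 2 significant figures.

L/L_☉ ≈ 10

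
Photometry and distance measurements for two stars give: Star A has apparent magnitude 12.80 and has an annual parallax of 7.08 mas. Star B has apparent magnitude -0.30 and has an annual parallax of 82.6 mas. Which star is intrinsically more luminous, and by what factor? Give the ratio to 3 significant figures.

Star A: p = 7.08 mas = 7.08×10^-3″ → d = 1/p = 141.2 pc
Star A: M = m − 5 log₁₀ d + 5 = 12.80 − 5·2.1500 + 5 = 7.050
Star B: p = 82.6 mas = 0.0826″ → d = 1/p = 12.11 pc
Star B: M = m − 5 log₁₀ d + 5 = -0.30 − 5·1.0830 + 5 = -0.715
ΔM = M_A − M_B = 7.050 − (-0.715) = 7.765; smaller M is more luminous → Star B.
L ratio = 10^(0.4 |ΔM|) = 10^3.106 = 1277

Star B is more luminous, by a factor of 1280.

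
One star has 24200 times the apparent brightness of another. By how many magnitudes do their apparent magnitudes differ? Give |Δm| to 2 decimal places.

Pogson: Δm = −2.5 log₁₀(ratio) = −2.5 log₁₀(24200) = −2.5 × 4.3838 = -10.960

|Δm| ≈ 10.96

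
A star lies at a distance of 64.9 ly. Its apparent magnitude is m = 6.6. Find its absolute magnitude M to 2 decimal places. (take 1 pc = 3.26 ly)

d = 64.9 ly / 3.26 = 19.91 pc
5 log₁₀(d/10 pc) = 5 log₁₀(19.91) − 5 = 1.495
M = m − 5 log₁₀(d/10) = 6.6 − 1.495 = 5.105

M ≈ 5.10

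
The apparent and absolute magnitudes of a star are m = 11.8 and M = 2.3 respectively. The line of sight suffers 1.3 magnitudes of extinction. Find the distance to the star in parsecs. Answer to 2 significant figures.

m − M = 5 log₁₀(d/10 pc) + A  ⇒  11.8 − (2.3) − 1.3 = 5 log₁₀(d/10)
8.200 = 5 log₁₀(d/10)
log₁₀ d = (m − M − A)/5 + 1 = 2.6400
d = 10^2.6400 = 436.5 pc

d ≈ 440 pc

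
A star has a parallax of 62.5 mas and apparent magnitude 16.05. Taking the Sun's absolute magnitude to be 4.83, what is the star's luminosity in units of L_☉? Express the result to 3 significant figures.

d = 1/p = 1000/62.5 mas = 16.00 pc
M = m − 5 log₁₀ d + 5 = 16.05 − 5·1.2041 + 5 = 15.029
M − M_☉ = 15.029 − 4.83 = 10.199
L/L_☉ = 10^(−0.4 × 10.199) = 8.322×10^-5

L/L_☉ ≈ 8.32×10^-5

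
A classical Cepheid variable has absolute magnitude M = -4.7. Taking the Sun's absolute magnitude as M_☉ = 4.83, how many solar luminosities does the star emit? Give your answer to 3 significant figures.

L/L_☉ ≈ 6490

M − M_☉ = -4.7 − 4.83 = -9.530
L/L_☉ = 10^(−0.4 (M − M_☉)) = 10^3.812 = 6486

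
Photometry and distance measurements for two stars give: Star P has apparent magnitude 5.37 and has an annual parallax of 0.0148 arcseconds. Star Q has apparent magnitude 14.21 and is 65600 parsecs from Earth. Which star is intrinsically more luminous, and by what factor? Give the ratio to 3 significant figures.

Star Q is more luminous, by a factor of 274.

Star P: d = 1/p = 1/0.0148″ = 67.57 pc
Star P: M = m − 5 log₁₀ d + 5 = 5.37 − 5·1.8297 + 5 = 1.221
Star Q: M = m − 5 log₁₀ d + 5 = 14.21 − 5·4.8169 + 5 = -4.875
ΔM = M_P − M_Q = 1.221 − (-4.875) = 6.096; smaller M is more luminous → Star Q.
L ratio = 10^(0.4 |ΔM|) = 10^2.438 = 274.4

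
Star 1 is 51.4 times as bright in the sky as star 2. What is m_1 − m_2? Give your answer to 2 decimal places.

m_1 − m_2 ≈ -4.28

Pogson: Δm = −2.5 log₁₀(ratio) = −2.5 log₁₀(51.4) = −2.5 × 1.7110 = -4.277
Star 1 is brighter, so it has the smaller magnitude: the difference is negative.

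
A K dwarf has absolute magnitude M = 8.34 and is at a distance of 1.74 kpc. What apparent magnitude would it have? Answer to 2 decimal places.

m ≈ 19.54

d = 1.74 kpc = 1740 pc
m = M + 5 log₁₀ d − 5 = 8.34 + 5·3.2405 − 5 = 19.543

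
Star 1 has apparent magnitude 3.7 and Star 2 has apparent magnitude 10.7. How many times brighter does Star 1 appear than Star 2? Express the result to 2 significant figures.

630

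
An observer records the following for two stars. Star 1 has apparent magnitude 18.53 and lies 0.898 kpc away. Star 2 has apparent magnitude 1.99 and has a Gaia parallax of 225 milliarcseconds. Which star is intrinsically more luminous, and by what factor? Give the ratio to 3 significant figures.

Star 1: d = 0.898 kpc = 898.0 pc
Star 1: M = m − 5 log₁₀ d + 5 = 18.53 − 5·2.9533 + 5 = 8.764
Star 2: p = 225 mas = 0.225″ → d = 1/p = 4.444 pc
Star 2: M = m − 5 log₁₀ d + 5 = 1.99 − 5·0.6478 + 5 = 3.751
ΔM = M_1 − M_2 = 8.764 − (3.751) = 5.013; smaller M is more luminous → Star 2.
L ratio = 10^(0.4 |ΔM|) = 10^2.005 = 101.2

Star 2 is more luminous, by a factor of 101.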